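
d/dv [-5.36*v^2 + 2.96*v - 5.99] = 2.96 - 10.72*v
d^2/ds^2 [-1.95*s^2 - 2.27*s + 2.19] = -3.90000000000000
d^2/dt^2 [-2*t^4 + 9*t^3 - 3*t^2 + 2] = -24*t^2 + 54*t - 6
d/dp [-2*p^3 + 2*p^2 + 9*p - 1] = -6*p^2 + 4*p + 9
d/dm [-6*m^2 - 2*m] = -12*m - 2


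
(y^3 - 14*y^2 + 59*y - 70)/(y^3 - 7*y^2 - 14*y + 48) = (y^2 - 12*y + 35)/(y^2 - 5*y - 24)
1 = 1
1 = 1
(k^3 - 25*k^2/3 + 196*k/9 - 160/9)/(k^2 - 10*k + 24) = (9*k^2 - 39*k + 40)/(9*(k - 6))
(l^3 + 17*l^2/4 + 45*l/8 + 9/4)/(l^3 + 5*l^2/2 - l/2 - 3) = (l + 3/4)/(l - 1)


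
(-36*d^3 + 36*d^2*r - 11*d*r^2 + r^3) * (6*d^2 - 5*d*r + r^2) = -216*d^5 + 396*d^4*r - 282*d^3*r^2 + 97*d^2*r^3 - 16*d*r^4 + r^5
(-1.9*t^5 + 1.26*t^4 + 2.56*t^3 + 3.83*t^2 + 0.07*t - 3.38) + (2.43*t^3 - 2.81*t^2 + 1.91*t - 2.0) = -1.9*t^5 + 1.26*t^4 + 4.99*t^3 + 1.02*t^2 + 1.98*t - 5.38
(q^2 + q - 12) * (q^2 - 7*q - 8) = q^4 - 6*q^3 - 27*q^2 + 76*q + 96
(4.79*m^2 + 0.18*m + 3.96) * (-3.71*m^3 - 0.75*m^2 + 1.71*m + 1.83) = -17.7709*m^5 - 4.2603*m^4 - 6.6357*m^3 + 6.1035*m^2 + 7.101*m + 7.2468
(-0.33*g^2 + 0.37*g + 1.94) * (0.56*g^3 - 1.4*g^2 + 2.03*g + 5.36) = -0.1848*g^5 + 0.6692*g^4 - 0.1015*g^3 - 3.7337*g^2 + 5.9214*g + 10.3984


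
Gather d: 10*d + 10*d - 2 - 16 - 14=20*d - 32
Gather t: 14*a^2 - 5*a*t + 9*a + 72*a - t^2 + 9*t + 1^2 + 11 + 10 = 14*a^2 + 81*a - t^2 + t*(9 - 5*a) + 22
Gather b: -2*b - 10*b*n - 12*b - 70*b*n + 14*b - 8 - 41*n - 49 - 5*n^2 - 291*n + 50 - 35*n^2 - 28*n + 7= -80*b*n - 40*n^2 - 360*n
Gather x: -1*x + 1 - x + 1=2 - 2*x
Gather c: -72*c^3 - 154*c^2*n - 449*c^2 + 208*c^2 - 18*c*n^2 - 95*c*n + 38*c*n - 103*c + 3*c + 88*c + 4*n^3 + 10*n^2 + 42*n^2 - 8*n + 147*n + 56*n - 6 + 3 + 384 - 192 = -72*c^3 + c^2*(-154*n - 241) + c*(-18*n^2 - 57*n - 12) + 4*n^3 + 52*n^2 + 195*n + 189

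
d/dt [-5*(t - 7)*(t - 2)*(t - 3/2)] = -15*t^2 + 105*t - 275/2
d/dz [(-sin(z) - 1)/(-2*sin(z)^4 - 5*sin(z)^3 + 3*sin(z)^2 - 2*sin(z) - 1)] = (-6*sin(z)^4 - 12*sin(z)^2 - 15*sin(z)/2 + 9*sin(3*z)/2 - 1)*cos(z)/(2*sin(z)^4 + 5*sin(z)^3 - 3*sin(z)^2 + 2*sin(z) + 1)^2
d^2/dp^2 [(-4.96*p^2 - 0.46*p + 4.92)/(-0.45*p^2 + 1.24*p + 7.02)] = (1.77635683940025e-15*p^4 + 5.72166*p^3 + 88.03404*p^2 + 25.191*p + 434.638608)/(0.091125*p^6 - 0.7533*p^5 - 2.18889*p^4 + 21.596336*p^3 + 34.146684*p^2 - 183.323088*p - 345.948408)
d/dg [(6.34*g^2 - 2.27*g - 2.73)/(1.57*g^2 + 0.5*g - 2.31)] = (6.7339*g^2 - 20.7186*g + 6.6087)/(2.4649*g^4 + 1.57*g^3 - 7.0034*g^2 - 2.31*g + 5.3361)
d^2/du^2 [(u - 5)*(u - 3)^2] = 6*u - 22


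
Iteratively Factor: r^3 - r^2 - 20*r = (r)*(r^2 - r - 20) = r*(r - 5)*(r + 4)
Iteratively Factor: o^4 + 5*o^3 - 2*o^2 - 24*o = (o + 3)*(o^3 + 2*o^2 - 8*o) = o*(o + 3)*(o^2 + 2*o - 8) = o*(o + 3)*(o + 4)*(o - 2)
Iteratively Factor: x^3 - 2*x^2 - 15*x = (x - 5)*(x^2 + 3*x) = (x - 5)*(x + 3)*(x)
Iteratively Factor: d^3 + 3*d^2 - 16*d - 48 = (d + 3)*(d^2 - 16) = (d + 3)*(d + 4)*(d - 4)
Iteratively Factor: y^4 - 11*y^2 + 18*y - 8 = (y - 2)*(y^3 + 2*y^2 - 7*y + 4) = (y - 2)*(y + 4)*(y^2 - 2*y + 1) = (y - 2)*(y - 1)*(y + 4)*(y - 1)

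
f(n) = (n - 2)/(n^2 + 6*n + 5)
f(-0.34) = -0.76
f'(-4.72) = -22.27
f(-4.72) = 6.45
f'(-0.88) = 51.98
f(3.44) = 0.04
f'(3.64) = 0.01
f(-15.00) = -0.12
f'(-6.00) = -1.72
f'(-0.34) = 1.64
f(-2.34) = 1.22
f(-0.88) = -5.83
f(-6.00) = -1.60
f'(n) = (-2*n - 6)*(n - 2)/(n^2 + 6*n + 5)^2 + 1/(n^2 + 6*n + 5)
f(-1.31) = 2.89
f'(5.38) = 0.00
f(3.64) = 0.04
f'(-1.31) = 7.68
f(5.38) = 0.05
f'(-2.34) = 0.17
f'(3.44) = 0.01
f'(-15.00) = -0.01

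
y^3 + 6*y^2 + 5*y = y*(y + 1)*(y + 5)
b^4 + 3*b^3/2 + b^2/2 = b^2*(b + 1/2)*(b + 1)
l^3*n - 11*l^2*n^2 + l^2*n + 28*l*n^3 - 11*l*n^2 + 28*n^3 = (l - 7*n)*(l - 4*n)*(l*n + n)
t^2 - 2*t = t*(t - 2)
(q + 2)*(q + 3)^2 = q^3 + 8*q^2 + 21*q + 18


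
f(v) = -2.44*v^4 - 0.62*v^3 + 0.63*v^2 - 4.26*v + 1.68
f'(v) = -9.76*v^3 - 1.86*v^2 + 1.26*v - 4.26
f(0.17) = 0.97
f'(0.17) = -4.15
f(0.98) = -4.72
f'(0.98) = -14.00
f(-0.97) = 4.81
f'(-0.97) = 1.68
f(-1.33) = 2.28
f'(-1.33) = 13.74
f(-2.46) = -64.16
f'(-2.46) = 126.68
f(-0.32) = 3.10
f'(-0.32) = -4.53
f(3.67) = -478.76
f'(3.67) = -507.13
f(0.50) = -0.52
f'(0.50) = -5.32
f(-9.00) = -15465.81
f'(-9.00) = 6948.78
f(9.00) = -16446.45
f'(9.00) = -7258.62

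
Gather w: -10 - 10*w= -10*w - 10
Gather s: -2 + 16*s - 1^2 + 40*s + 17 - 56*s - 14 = 0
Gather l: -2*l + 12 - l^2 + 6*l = -l^2 + 4*l + 12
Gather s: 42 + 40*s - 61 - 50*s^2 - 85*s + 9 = -50*s^2 - 45*s - 10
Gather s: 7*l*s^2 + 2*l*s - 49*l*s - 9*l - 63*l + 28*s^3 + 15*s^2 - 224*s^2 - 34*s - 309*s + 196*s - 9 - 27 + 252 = -72*l + 28*s^3 + s^2*(7*l - 209) + s*(-47*l - 147) + 216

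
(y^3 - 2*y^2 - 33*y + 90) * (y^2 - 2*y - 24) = y^5 - 4*y^4 - 53*y^3 + 204*y^2 + 612*y - 2160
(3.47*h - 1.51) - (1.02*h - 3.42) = 2.45*h + 1.91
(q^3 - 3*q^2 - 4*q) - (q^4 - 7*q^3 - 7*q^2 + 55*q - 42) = -q^4 + 8*q^3 + 4*q^2 - 59*q + 42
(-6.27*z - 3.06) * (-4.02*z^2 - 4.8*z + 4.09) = 25.2054*z^3 + 42.3972*z^2 - 10.9563*z - 12.5154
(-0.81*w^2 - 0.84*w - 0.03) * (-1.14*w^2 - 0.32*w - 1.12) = 0.9234*w^4 + 1.2168*w^3 + 1.2102*w^2 + 0.9504*w + 0.0336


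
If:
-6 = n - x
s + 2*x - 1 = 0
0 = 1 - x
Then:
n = -5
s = -1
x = 1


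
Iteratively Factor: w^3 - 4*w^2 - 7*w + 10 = (w - 1)*(w^2 - 3*w - 10) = (w - 5)*(w - 1)*(w + 2)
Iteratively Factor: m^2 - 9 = (m + 3)*(m - 3)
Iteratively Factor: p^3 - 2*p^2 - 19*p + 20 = (p - 1)*(p^2 - p - 20) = (p - 1)*(p + 4)*(p - 5)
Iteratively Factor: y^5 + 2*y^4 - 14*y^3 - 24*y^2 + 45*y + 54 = (y + 3)*(y^4 - y^3 - 11*y^2 + 9*y + 18) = (y + 1)*(y + 3)*(y^3 - 2*y^2 - 9*y + 18) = (y + 1)*(y + 3)^2*(y^2 - 5*y + 6) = (y - 3)*(y + 1)*(y + 3)^2*(y - 2)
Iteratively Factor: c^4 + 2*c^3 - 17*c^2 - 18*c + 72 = (c - 3)*(c^3 + 5*c^2 - 2*c - 24) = (c - 3)*(c + 4)*(c^2 + c - 6) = (c - 3)*(c + 3)*(c + 4)*(c - 2)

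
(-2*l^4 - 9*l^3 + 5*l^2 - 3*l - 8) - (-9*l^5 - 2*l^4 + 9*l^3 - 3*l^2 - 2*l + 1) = 9*l^5 - 18*l^3 + 8*l^2 - l - 9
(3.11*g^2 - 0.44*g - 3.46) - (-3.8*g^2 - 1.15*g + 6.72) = 6.91*g^2 + 0.71*g - 10.18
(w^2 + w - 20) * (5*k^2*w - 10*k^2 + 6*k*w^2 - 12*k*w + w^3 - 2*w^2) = 5*k^2*w^3 - 5*k^2*w^2 - 110*k^2*w + 200*k^2 + 6*k*w^4 - 6*k*w^3 - 132*k*w^2 + 240*k*w + w^5 - w^4 - 22*w^3 + 40*w^2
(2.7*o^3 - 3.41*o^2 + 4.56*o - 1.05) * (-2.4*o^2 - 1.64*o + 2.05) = -6.48*o^5 + 3.756*o^4 + 0.183400000000001*o^3 - 11.9489*o^2 + 11.07*o - 2.1525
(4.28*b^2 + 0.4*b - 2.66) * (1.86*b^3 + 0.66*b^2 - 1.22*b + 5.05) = 7.9608*b^5 + 3.5688*b^4 - 9.9052*b^3 + 19.3704*b^2 + 5.2652*b - 13.433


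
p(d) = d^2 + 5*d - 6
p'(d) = 2*d + 5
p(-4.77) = -7.10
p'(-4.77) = -4.54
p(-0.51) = -8.29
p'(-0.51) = 3.98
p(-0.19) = -6.91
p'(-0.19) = 4.62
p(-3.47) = -11.31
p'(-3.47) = -1.94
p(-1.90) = -11.89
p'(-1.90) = 1.20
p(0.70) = -2.01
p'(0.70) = 6.40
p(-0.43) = -7.97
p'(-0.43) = 4.14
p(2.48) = 12.55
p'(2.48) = 9.96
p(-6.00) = 0.00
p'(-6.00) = -7.00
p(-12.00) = 78.00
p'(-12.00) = -19.00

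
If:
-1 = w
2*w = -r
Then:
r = 2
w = -1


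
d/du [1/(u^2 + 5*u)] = (-2*u - 5)/(u^2*(u + 5)^2)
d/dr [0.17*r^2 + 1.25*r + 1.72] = 0.34*r + 1.25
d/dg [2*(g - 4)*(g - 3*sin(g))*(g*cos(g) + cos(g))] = 2*(4 - g)*(g - 3*sin(g))*(g*sin(g) - sqrt(2)*cos(g + pi/4)) - 2*(g - 4)*(g + 1)*(3*cos(g) - 1)*cos(g) + 2*(g + 1)*(g - 3*sin(g))*cos(g)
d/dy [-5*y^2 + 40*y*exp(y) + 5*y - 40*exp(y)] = 40*y*exp(y) - 10*y + 5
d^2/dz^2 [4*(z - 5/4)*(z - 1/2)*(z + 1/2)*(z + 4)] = 48*z^2 + 66*z - 42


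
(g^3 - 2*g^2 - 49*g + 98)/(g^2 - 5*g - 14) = (g^2 + 5*g - 14)/(g + 2)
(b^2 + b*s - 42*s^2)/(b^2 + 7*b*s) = (b - 6*s)/b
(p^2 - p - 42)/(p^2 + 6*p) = (p - 7)/p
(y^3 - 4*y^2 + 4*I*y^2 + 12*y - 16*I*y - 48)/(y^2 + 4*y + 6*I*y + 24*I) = (y^2 - 2*y*(2 + I) + 8*I)/(y + 4)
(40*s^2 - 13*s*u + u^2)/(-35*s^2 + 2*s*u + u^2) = (-8*s + u)/(7*s + u)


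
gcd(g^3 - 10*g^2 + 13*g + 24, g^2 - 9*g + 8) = g - 8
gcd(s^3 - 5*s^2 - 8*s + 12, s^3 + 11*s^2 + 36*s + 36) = s + 2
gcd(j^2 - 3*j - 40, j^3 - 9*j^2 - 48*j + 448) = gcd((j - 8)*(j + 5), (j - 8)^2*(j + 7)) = j - 8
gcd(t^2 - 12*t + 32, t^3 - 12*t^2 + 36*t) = 1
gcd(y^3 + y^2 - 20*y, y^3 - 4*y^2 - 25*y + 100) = y^2 + y - 20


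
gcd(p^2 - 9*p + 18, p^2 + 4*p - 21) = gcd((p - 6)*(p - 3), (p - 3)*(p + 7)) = p - 3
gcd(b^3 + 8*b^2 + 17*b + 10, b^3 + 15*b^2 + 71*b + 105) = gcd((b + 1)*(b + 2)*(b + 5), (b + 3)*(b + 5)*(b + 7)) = b + 5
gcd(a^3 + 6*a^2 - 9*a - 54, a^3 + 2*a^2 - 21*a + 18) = a^2 + 3*a - 18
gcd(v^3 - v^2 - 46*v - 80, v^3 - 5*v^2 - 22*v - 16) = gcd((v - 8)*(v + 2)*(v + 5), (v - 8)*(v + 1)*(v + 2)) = v^2 - 6*v - 16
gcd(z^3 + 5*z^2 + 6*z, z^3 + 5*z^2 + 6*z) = z^3 + 5*z^2 + 6*z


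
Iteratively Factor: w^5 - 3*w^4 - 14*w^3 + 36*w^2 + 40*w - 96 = (w + 3)*(w^4 - 6*w^3 + 4*w^2 + 24*w - 32) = (w - 2)*(w + 3)*(w^3 - 4*w^2 - 4*w + 16) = (w - 2)^2*(w + 3)*(w^2 - 2*w - 8) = (w - 4)*(w - 2)^2*(w + 3)*(w + 2)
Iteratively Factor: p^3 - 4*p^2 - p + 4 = (p - 1)*(p^2 - 3*p - 4) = (p - 4)*(p - 1)*(p + 1)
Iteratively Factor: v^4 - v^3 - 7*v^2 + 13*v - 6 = (v - 2)*(v^3 + v^2 - 5*v + 3) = (v - 2)*(v + 3)*(v^2 - 2*v + 1) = (v - 2)*(v - 1)*(v + 3)*(v - 1)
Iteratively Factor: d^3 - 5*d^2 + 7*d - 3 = (d - 3)*(d^2 - 2*d + 1) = (d - 3)*(d - 1)*(d - 1)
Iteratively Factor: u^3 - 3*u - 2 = (u - 2)*(u^2 + 2*u + 1) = (u - 2)*(u + 1)*(u + 1)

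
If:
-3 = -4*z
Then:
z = 3/4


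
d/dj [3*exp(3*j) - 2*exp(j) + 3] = (9*exp(2*j) - 2)*exp(j)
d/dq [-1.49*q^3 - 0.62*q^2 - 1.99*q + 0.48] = -4.47*q^2 - 1.24*q - 1.99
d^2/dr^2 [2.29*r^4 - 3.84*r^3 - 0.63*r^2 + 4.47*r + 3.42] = 27.48*r^2 - 23.04*r - 1.26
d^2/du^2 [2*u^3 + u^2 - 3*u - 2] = 12*u + 2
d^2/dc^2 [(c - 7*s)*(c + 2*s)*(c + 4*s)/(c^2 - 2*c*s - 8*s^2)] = 48*s^2/(-c^3 + 12*c^2*s - 48*c*s^2 + 64*s^3)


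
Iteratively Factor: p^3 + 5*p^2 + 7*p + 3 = (p + 1)*(p^2 + 4*p + 3) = (p + 1)*(p + 3)*(p + 1)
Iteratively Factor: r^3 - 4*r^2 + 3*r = (r - 1)*(r^2 - 3*r) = r*(r - 1)*(r - 3)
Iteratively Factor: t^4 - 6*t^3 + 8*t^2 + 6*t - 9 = (t + 1)*(t^3 - 7*t^2 + 15*t - 9) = (t - 1)*(t + 1)*(t^2 - 6*t + 9) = (t - 3)*(t - 1)*(t + 1)*(t - 3)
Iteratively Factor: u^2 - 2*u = (u)*(u - 2)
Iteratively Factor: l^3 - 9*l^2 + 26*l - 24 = (l - 4)*(l^2 - 5*l + 6) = (l - 4)*(l - 3)*(l - 2)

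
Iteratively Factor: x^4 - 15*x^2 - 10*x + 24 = (x - 1)*(x^3 + x^2 - 14*x - 24) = (x - 1)*(x + 2)*(x^2 - x - 12) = (x - 4)*(x - 1)*(x + 2)*(x + 3)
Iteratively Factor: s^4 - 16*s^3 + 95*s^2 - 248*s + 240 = (s - 3)*(s^3 - 13*s^2 + 56*s - 80) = (s - 5)*(s - 3)*(s^2 - 8*s + 16) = (s - 5)*(s - 4)*(s - 3)*(s - 4)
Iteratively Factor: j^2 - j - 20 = (j + 4)*(j - 5)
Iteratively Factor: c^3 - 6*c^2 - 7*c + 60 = (c - 5)*(c^2 - c - 12) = (c - 5)*(c - 4)*(c + 3)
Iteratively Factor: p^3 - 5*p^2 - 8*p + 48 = (p + 3)*(p^2 - 8*p + 16) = (p - 4)*(p + 3)*(p - 4)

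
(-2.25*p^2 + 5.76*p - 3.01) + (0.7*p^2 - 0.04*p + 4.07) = -1.55*p^2 + 5.72*p + 1.06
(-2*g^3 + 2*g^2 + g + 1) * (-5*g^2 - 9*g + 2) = 10*g^5 + 8*g^4 - 27*g^3 - 10*g^2 - 7*g + 2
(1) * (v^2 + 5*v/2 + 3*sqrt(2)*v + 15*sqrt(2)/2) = v^2 + 5*v/2 + 3*sqrt(2)*v + 15*sqrt(2)/2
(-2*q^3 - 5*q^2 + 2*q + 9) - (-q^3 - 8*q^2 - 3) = -q^3 + 3*q^2 + 2*q + 12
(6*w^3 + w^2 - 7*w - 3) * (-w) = -6*w^4 - w^3 + 7*w^2 + 3*w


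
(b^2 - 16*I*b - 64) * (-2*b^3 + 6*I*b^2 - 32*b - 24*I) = -2*b^5 + 38*I*b^4 + 192*b^3 + 104*I*b^2 + 1664*b + 1536*I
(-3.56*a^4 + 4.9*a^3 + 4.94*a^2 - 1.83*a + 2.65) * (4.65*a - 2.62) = -16.554*a^5 + 32.1122*a^4 + 10.133*a^3 - 21.4523*a^2 + 17.1171*a - 6.943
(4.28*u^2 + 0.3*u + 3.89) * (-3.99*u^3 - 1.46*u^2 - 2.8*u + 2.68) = -17.0772*u^5 - 7.4458*u^4 - 27.9431*u^3 + 4.951*u^2 - 10.088*u + 10.4252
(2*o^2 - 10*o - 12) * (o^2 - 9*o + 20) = 2*o^4 - 28*o^3 + 118*o^2 - 92*o - 240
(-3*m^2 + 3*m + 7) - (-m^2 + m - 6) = -2*m^2 + 2*m + 13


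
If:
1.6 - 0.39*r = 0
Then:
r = 4.10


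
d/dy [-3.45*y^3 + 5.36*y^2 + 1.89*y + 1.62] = -10.35*y^2 + 10.72*y + 1.89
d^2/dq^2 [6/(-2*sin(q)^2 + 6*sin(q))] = 3*(4*sin(q) - 9 + 3/sin(q) + 18/sin(q)^2 - 18/sin(q)^3)/(sin(q) - 3)^3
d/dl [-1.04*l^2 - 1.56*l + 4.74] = -2.08*l - 1.56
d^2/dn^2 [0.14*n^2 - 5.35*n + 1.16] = 0.280000000000000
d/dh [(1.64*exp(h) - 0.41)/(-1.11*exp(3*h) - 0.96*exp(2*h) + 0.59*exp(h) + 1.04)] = (3.6408*exp(3*h) + 0.2091*exp(2*h) - 0.7872*exp(h) + 1.9475)*exp(h)/(1.2321*exp(6*h) + 2.1312*exp(5*h) - 0.3882*exp(4*h) - 3.4416*exp(3*h) - 1.6487*exp(2*h) + 1.2272*exp(h) + 1.0816)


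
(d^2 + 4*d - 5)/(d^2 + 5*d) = (d - 1)/d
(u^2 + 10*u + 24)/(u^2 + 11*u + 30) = (u + 4)/(u + 5)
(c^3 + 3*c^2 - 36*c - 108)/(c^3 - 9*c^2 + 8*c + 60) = (c^2 + 9*c + 18)/(c^2 - 3*c - 10)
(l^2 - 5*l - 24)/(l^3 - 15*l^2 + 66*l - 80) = (l + 3)/(l^2 - 7*l + 10)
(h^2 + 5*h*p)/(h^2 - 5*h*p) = (h + 5*p)/(h - 5*p)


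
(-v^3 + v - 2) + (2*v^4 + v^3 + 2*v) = 2*v^4 + 3*v - 2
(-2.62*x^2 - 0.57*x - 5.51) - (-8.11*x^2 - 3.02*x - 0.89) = 5.49*x^2 + 2.45*x - 4.62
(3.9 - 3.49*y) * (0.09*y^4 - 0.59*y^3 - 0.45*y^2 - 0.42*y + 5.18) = -0.3141*y^5 + 2.4101*y^4 - 0.730499999999999*y^3 - 0.2892*y^2 - 19.7162*y + 20.202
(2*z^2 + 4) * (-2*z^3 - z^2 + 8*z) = -4*z^5 - 2*z^4 + 8*z^3 - 4*z^2 + 32*z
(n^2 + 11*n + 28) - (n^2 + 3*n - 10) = 8*n + 38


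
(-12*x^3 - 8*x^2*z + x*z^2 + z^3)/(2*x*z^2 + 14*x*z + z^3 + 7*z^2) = (-6*x^2 - x*z + z^2)/(z*(z + 7))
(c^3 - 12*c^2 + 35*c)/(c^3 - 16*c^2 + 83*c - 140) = c/(c - 4)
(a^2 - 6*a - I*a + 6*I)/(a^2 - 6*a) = (a - I)/a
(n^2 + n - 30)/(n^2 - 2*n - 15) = (n + 6)/(n + 3)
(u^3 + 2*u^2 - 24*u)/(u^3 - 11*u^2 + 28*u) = (u + 6)/(u - 7)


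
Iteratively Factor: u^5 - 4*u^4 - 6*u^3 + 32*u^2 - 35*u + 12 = (u - 1)*(u^4 - 3*u^3 - 9*u^2 + 23*u - 12) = (u - 4)*(u - 1)*(u^3 + u^2 - 5*u + 3) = (u - 4)*(u - 1)^2*(u^2 + 2*u - 3) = (u - 4)*(u - 1)^3*(u + 3)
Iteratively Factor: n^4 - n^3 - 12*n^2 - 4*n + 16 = (n - 1)*(n^3 - 12*n - 16) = (n - 1)*(n + 2)*(n^2 - 2*n - 8) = (n - 1)*(n + 2)^2*(n - 4)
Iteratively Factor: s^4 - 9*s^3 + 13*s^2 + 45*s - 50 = (s - 5)*(s^3 - 4*s^2 - 7*s + 10) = (s - 5)*(s + 2)*(s^2 - 6*s + 5) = (s - 5)^2*(s + 2)*(s - 1)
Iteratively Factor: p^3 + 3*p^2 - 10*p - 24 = (p + 4)*(p^2 - p - 6) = (p + 2)*(p + 4)*(p - 3)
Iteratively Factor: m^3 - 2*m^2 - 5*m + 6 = (m - 3)*(m^2 + m - 2) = (m - 3)*(m - 1)*(m + 2)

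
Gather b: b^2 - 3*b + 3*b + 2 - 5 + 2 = b^2 - 1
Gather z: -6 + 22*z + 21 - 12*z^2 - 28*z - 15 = -12*z^2 - 6*z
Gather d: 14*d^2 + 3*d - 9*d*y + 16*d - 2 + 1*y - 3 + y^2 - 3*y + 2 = 14*d^2 + d*(19 - 9*y) + y^2 - 2*y - 3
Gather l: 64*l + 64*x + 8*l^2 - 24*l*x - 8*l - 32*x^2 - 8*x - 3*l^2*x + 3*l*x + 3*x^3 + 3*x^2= l^2*(8 - 3*x) + l*(56 - 21*x) + 3*x^3 - 29*x^2 + 56*x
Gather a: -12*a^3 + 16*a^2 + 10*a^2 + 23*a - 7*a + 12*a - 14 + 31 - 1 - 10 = -12*a^3 + 26*a^2 + 28*a + 6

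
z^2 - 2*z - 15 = (z - 5)*(z + 3)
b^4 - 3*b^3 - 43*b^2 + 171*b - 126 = (b - 6)*(b - 3)*(b - 1)*(b + 7)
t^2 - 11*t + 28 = (t - 7)*(t - 4)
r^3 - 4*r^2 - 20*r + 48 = (r - 6)*(r - 2)*(r + 4)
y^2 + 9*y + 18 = (y + 3)*(y + 6)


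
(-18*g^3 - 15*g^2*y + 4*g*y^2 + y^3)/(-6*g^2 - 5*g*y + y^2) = (-18*g^2 + 3*g*y + y^2)/(-6*g + y)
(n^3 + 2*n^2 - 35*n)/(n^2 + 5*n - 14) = n*(n - 5)/(n - 2)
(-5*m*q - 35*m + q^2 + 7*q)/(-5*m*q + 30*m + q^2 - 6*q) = (q + 7)/(q - 6)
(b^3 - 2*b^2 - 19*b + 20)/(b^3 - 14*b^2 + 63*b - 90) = (b^2 + 3*b - 4)/(b^2 - 9*b + 18)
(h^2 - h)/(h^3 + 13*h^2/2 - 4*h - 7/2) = 2*h/(2*h^2 + 15*h + 7)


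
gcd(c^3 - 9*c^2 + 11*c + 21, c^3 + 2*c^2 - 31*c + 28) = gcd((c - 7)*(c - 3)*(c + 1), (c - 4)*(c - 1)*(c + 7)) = 1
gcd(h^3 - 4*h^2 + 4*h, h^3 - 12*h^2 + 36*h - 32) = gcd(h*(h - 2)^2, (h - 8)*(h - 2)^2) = h^2 - 4*h + 4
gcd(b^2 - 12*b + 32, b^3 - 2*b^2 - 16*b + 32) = b - 4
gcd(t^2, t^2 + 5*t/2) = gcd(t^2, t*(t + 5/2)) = t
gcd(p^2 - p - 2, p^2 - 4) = p - 2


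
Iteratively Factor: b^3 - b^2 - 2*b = (b + 1)*(b^2 - 2*b) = (b - 2)*(b + 1)*(b)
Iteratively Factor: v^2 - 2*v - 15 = (v - 5)*(v + 3)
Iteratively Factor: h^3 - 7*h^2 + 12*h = (h)*(h^2 - 7*h + 12) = h*(h - 4)*(h - 3)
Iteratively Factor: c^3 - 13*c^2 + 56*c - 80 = (c - 5)*(c^2 - 8*c + 16) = (c - 5)*(c - 4)*(c - 4)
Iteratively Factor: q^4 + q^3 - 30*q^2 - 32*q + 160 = (q + 4)*(q^3 - 3*q^2 - 18*q + 40) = (q - 5)*(q + 4)*(q^2 + 2*q - 8) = (q - 5)*(q + 4)^2*(q - 2)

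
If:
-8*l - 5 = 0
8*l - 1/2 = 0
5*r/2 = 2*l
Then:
No Solution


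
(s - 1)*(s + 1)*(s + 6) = s^3 + 6*s^2 - s - 6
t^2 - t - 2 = (t - 2)*(t + 1)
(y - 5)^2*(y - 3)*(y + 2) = y^4 - 11*y^3 + 29*y^2 + 35*y - 150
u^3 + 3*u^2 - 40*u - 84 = (u - 6)*(u + 2)*(u + 7)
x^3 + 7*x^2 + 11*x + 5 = (x + 1)^2*(x + 5)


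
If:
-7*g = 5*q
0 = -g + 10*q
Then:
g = 0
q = 0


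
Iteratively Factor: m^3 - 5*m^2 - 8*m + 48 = (m - 4)*(m^2 - m - 12) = (m - 4)*(m + 3)*(m - 4)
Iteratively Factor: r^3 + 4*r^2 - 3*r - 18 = (r + 3)*(r^2 + r - 6) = (r + 3)^2*(r - 2)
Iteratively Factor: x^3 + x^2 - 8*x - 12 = (x - 3)*(x^2 + 4*x + 4) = (x - 3)*(x + 2)*(x + 2)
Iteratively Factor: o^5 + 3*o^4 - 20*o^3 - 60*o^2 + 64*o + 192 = (o + 3)*(o^4 - 20*o^2 + 64) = (o + 2)*(o + 3)*(o^3 - 2*o^2 - 16*o + 32) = (o + 2)*(o + 3)*(o + 4)*(o^2 - 6*o + 8) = (o - 2)*(o + 2)*(o + 3)*(o + 4)*(o - 4)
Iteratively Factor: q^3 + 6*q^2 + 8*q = (q + 4)*(q^2 + 2*q) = q*(q + 4)*(q + 2)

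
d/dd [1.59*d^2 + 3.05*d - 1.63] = 3.18*d + 3.05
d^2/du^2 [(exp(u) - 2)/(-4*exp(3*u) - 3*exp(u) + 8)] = ((36 - 18*exp(u))*(4*exp(2*u) + 1)^2*exp(u) + 3*((exp(u) - 2)*(12*exp(2*u) + 1) + (8*exp(2*u) + 2)*exp(u))*(4*exp(3*u) + 3*exp(u) - 8) - (4*exp(3*u) + 3*exp(u) - 8)^2)*exp(u)/(4*exp(3*u) + 3*exp(u) - 8)^3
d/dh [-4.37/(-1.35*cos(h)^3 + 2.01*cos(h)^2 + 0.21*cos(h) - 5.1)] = (17.6985*cos(h)^2 - 17.5674*cos(h) - 0.9177)*sin(h)/(1.35*cos(h)^3 - 2.01*cos(h)^2 - 0.21*cos(h) + 5.1)^2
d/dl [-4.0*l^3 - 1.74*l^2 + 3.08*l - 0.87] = -12.0*l^2 - 3.48*l + 3.08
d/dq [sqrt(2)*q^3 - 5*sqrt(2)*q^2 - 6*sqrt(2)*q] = sqrt(2)*(3*q^2 - 10*q - 6)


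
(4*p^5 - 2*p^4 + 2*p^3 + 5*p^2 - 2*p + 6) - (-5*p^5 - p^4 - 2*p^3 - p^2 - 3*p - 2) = 9*p^5 - p^4 + 4*p^3 + 6*p^2 + p + 8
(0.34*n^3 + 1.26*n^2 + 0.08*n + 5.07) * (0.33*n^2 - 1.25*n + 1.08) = 0.1122*n^5 - 0.00920000000000004*n^4 - 1.1814*n^3 + 2.9339*n^2 - 6.2511*n + 5.4756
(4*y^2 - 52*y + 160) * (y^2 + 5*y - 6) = 4*y^4 - 32*y^3 - 124*y^2 + 1112*y - 960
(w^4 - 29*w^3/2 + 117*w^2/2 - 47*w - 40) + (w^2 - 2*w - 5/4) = w^4 - 29*w^3/2 + 119*w^2/2 - 49*w - 165/4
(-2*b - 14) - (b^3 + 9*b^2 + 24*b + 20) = -b^3 - 9*b^2 - 26*b - 34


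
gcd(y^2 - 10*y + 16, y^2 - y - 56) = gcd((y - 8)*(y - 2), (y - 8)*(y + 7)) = y - 8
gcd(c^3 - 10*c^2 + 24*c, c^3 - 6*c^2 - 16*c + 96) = c^2 - 10*c + 24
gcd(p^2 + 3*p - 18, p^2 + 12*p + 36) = p + 6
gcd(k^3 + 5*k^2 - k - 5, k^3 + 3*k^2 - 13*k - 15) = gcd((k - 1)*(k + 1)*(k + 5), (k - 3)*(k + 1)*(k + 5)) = k^2 + 6*k + 5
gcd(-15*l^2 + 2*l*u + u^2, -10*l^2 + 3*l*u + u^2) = 5*l + u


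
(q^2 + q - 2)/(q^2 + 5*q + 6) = (q - 1)/(q + 3)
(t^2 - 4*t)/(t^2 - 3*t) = (t - 4)/(t - 3)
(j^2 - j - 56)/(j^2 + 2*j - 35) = (j - 8)/(j - 5)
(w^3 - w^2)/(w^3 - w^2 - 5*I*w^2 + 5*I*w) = w/(w - 5*I)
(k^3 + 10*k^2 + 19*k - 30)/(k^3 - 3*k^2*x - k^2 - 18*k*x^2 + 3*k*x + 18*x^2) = (-k^2 - 11*k - 30)/(-k^2 + 3*k*x + 18*x^2)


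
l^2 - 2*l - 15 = (l - 5)*(l + 3)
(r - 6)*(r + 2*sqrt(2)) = r^2 - 6*r + 2*sqrt(2)*r - 12*sqrt(2)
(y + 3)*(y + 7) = y^2 + 10*y + 21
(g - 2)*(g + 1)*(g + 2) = g^3 + g^2 - 4*g - 4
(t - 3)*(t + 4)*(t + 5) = t^3 + 6*t^2 - 7*t - 60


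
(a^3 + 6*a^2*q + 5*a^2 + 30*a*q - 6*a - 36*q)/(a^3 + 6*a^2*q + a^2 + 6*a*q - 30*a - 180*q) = (a - 1)/(a - 5)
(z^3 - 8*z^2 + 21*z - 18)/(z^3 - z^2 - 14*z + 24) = (z - 3)/(z + 4)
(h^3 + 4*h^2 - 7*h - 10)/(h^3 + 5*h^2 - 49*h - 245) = (h^2 - h - 2)/(h^2 - 49)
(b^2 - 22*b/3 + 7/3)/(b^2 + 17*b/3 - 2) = (b - 7)/(b + 6)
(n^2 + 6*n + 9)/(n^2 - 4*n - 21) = (n + 3)/(n - 7)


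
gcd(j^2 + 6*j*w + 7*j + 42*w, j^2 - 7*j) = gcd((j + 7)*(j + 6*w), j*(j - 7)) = 1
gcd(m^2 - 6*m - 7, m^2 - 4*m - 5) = m + 1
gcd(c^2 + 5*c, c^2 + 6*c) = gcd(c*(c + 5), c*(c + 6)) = c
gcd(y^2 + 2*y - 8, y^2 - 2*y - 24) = y + 4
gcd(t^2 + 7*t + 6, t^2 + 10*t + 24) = t + 6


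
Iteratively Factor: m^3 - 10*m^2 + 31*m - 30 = (m - 2)*(m^2 - 8*m + 15) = (m - 3)*(m - 2)*(m - 5)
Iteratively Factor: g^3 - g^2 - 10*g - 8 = (g + 2)*(g^2 - 3*g - 4) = (g - 4)*(g + 2)*(g + 1)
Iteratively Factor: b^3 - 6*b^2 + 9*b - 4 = (b - 1)*(b^2 - 5*b + 4) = (b - 4)*(b - 1)*(b - 1)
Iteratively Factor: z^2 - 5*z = (z)*(z - 5)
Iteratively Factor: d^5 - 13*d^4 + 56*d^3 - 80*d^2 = (d - 4)*(d^4 - 9*d^3 + 20*d^2) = (d - 5)*(d - 4)*(d^3 - 4*d^2) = d*(d - 5)*(d - 4)*(d^2 - 4*d) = d*(d - 5)*(d - 4)^2*(d)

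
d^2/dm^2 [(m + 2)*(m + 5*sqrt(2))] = 2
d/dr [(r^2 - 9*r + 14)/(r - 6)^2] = (26 - 3*r)/(r^3 - 18*r^2 + 108*r - 216)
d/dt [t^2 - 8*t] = 2*t - 8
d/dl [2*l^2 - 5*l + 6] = 4*l - 5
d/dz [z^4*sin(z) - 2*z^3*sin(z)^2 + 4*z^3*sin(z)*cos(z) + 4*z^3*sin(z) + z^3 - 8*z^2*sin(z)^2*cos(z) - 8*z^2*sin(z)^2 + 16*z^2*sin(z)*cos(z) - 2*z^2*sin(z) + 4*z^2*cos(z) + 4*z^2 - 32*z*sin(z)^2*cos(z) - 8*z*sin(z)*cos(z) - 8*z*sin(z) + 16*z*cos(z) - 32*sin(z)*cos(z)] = z^4*cos(z) - 2*z^3*sin(2*z) + 4*sqrt(2)*z^3*sin(z + pi/4) + 4*z^3*cos(2*z) + 10*z^2*sin(z) - 2*z^2*sin(2*z) - 6*z^2*sin(3*z) - 2*z^2*cos(z) + 19*z^2*cos(2*z) - 12*z*sin(z) + 16*z*sin(2*z) - 24*z*sin(3*z) - 4*z*cos(z) + 4*z*cos(3*z) - 8*sin(z) - 4*sin(2*z) + 8*cos(z) - 32*cos(2*z) + 8*cos(3*z)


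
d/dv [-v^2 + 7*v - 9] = 7 - 2*v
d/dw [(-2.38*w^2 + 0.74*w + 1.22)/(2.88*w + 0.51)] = (-6.8544*w^2 - 2.4276*w - 3.1362)/(8.2944*w^2 + 2.9376*w + 0.2601)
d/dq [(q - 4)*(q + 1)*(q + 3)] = 3*q^2 - 13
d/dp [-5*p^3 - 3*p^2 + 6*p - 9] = -15*p^2 - 6*p + 6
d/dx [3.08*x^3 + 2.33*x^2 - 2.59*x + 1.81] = 9.24*x^2 + 4.66*x - 2.59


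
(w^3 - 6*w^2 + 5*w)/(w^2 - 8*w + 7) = w*(w - 5)/(w - 7)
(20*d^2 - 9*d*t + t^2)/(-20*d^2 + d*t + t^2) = (-5*d + t)/(5*d + t)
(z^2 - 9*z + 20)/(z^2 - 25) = (z - 4)/(z + 5)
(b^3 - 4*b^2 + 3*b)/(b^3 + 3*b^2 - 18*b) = (b - 1)/(b + 6)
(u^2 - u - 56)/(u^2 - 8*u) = (u + 7)/u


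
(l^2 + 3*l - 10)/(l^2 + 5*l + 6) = (l^2 + 3*l - 10)/(l^2 + 5*l + 6)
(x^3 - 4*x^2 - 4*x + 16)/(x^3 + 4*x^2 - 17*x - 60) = (x^2 - 4)/(x^2 + 8*x + 15)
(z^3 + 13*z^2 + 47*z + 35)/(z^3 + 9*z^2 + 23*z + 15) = (z + 7)/(z + 3)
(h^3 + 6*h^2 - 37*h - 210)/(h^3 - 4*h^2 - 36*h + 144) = (h^2 + 12*h + 35)/(h^2 + 2*h - 24)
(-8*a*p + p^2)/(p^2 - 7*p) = (-8*a + p)/(p - 7)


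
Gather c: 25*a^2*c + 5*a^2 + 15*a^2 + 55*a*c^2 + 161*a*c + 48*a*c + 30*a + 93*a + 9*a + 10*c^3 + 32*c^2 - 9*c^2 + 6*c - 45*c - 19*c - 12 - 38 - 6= 20*a^2 + 132*a + 10*c^3 + c^2*(55*a + 23) + c*(25*a^2 + 209*a - 58) - 56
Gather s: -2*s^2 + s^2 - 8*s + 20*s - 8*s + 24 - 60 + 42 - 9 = -s^2 + 4*s - 3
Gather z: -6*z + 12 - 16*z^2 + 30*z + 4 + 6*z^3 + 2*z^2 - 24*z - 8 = 6*z^3 - 14*z^2 + 8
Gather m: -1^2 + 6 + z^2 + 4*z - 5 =z^2 + 4*z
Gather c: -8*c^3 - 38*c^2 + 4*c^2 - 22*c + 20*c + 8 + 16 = -8*c^3 - 34*c^2 - 2*c + 24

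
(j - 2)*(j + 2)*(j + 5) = j^3 + 5*j^2 - 4*j - 20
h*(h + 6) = h^2 + 6*h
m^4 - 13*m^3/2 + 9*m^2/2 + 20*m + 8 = (m - 4)^2*(m + 1/2)*(m + 1)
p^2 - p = p*(p - 1)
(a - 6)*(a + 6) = a^2 - 36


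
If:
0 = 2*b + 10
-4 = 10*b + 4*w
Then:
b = -5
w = 23/2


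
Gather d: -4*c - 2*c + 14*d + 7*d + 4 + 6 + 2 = -6*c + 21*d + 12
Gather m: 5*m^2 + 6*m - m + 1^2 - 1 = 5*m^2 + 5*m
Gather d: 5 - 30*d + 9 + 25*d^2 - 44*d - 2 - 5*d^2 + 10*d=20*d^2 - 64*d + 12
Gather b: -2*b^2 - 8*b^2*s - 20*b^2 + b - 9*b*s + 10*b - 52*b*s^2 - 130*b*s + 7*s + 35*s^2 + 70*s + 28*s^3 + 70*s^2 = b^2*(-8*s - 22) + b*(-52*s^2 - 139*s + 11) + 28*s^3 + 105*s^2 + 77*s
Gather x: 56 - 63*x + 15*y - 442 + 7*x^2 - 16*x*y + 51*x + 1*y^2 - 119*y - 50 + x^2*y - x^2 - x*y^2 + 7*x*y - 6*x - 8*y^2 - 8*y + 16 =x^2*(y + 6) + x*(-y^2 - 9*y - 18) - 7*y^2 - 112*y - 420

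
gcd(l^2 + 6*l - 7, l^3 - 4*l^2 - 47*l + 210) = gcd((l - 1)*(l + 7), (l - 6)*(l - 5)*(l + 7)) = l + 7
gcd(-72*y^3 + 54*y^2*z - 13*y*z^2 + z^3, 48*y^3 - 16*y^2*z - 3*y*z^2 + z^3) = 12*y^2 - 7*y*z + z^2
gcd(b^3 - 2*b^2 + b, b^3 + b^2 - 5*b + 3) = b^2 - 2*b + 1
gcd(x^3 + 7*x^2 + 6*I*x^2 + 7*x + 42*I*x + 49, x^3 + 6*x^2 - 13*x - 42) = x + 7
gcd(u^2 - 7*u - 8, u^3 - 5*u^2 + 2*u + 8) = u + 1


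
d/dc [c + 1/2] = 1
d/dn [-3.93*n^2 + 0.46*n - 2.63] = 0.46 - 7.86*n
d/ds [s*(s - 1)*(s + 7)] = 3*s^2 + 12*s - 7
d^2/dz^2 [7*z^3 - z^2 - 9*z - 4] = 42*z - 2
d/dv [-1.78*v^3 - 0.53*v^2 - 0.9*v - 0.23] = -5.34*v^2 - 1.06*v - 0.9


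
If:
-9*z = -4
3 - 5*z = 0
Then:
No Solution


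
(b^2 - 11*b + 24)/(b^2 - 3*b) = (b - 8)/b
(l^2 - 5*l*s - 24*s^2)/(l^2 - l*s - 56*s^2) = (l + 3*s)/(l + 7*s)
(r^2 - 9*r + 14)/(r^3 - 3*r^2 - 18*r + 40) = (r - 7)/(r^2 - r - 20)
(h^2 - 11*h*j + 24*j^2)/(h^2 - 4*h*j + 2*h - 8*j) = (h^2 - 11*h*j + 24*j^2)/(h^2 - 4*h*j + 2*h - 8*j)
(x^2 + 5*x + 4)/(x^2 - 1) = (x + 4)/(x - 1)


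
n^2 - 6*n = n*(n - 6)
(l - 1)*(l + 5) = l^2 + 4*l - 5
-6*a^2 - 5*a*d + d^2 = (-6*a + d)*(a + d)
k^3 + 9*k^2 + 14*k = k*(k + 2)*(k + 7)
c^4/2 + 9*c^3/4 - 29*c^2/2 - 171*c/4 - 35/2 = (c/2 + 1)*(c - 5)*(c + 1/2)*(c + 7)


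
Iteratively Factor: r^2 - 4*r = (r)*(r - 4)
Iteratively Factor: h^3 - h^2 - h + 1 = (h + 1)*(h^2 - 2*h + 1) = (h - 1)*(h + 1)*(h - 1)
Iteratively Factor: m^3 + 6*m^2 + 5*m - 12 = (m + 4)*(m^2 + 2*m - 3) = (m + 3)*(m + 4)*(m - 1)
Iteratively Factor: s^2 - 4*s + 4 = (s - 2)*(s - 2)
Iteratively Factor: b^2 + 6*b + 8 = (b + 2)*(b + 4)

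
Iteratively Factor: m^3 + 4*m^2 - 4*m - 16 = (m + 4)*(m^2 - 4) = (m - 2)*(m + 4)*(m + 2)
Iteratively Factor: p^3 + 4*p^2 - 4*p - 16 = (p + 2)*(p^2 + 2*p - 8) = (p + 2)*(p + 4)*(p - 2)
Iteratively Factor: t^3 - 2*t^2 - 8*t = (t + 2)*(t^2 - 4*t) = t*(t + 2)*(t - 4)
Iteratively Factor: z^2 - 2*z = (z - 2)*(z)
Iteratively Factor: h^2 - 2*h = (h)*(h - 2)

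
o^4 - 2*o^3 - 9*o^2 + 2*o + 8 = (o - 4)*(o - 1)*(o + 1)*(o + 2)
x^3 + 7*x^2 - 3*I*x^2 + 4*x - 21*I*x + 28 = (x + 7)*(x - 4*I)*(x + I)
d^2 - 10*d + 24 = (d - 6)*(d - 4)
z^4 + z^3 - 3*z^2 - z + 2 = (z - 1)^2*(z + 1)*(z + 2)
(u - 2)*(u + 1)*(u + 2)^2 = u^4 + 3*u^3 - 2*u^2 - 12*u - 8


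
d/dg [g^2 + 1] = 2*g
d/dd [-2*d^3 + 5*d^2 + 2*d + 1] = -6*d^2 + 10*d + 2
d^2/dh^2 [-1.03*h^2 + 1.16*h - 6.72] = -2.06000000000000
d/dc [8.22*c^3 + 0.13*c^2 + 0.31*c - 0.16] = 24.66*c^2 + 0.26*c + 0.31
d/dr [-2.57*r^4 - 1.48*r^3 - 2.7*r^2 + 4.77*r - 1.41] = -10.28*r^3 - 4.44*r^2 - 5.4*r + 4.77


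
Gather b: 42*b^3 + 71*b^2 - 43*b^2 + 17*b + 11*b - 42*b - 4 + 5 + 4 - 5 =42*b^3 + 28*b^2 - 14*b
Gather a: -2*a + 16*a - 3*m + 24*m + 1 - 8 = 14*a + 21*m - 7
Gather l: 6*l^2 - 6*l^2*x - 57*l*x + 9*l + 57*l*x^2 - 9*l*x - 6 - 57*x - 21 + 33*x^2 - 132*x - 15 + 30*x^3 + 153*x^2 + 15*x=l^2*(6 - 6*x) + l*(57*x^2 - 66*x + 9) + 30*x^3 + 186*x^2 - 174*x - 42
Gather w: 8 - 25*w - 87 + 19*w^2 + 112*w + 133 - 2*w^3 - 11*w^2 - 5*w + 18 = -2*w^3 + 8*w^2 + 82*w + 72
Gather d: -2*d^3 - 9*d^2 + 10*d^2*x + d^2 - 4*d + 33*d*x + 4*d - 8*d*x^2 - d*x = -2*d^3 + d^2*(10*x - 8) + d*(-8*x^2 + 32*x)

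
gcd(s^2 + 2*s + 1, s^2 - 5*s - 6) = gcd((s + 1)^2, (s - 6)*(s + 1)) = s + 1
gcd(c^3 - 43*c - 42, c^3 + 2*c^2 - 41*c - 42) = c + 1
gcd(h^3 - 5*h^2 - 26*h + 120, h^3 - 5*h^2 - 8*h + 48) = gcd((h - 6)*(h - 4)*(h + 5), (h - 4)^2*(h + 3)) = h - 4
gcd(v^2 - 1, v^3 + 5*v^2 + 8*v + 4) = v + 1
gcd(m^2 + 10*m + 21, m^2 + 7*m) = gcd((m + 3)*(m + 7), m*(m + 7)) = m + 7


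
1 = 1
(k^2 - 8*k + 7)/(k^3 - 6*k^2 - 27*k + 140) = (k - 1)/(k^2 + k - 20)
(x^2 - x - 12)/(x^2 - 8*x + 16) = (x + 3)/(x - 4)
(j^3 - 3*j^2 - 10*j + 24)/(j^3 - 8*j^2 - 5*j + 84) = (j - 2)/(j - 7)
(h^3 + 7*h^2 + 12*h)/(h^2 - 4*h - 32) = h*(h + 3)/(h - 8)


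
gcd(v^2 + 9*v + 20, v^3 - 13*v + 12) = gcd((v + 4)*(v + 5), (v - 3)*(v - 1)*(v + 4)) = v + 4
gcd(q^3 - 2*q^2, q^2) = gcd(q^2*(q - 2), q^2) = q^2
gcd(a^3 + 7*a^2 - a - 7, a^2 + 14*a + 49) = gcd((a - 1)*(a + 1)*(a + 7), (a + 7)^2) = a + 7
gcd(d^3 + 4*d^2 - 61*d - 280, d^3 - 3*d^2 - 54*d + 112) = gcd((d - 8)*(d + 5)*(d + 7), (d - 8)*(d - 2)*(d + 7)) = d^2 - d - 56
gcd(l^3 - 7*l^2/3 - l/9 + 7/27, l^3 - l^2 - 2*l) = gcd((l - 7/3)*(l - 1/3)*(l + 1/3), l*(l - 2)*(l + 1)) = 1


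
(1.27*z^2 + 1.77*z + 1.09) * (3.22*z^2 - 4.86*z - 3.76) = 4.0894*z^4 - 0.472799999999999*z^3 - 9.8676*z^2 - 11.9526*z - 4.0984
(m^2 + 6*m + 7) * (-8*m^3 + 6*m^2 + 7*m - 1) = -8*m^5 - 42*m^4 - 13*m^3 + 83*m^2 + 43*m - 7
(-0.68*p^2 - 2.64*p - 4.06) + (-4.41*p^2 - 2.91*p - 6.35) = -5.09*p^2 - 5.55*p - 10.41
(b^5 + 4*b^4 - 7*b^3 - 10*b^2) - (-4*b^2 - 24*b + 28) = b^5 + 4*b^4 - 7*b^3 - 6*b^2 + 24*b - 28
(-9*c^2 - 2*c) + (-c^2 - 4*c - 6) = -10*c^2 - 6*c - 6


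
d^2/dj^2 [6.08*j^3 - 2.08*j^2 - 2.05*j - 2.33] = 36.48*j - 4.16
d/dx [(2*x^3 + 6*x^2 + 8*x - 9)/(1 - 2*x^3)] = 4*(3*x^4 + 8*x^3 - 12*x^2 + 3*x + 2)/(4*x^6 - 4*x^3 + 1)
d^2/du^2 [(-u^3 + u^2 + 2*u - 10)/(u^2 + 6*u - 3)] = 2*(-43*u^3 + 33*u^2 - 189*u - 345)/(u^6 + 18*u^5 + 99*u^4 + 108*u^3 - 297*u^2 + 162*u - 27)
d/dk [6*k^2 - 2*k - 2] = 12*k - 2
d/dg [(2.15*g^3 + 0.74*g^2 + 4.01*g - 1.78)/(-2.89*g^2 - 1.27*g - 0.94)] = (-6.2135*g^4 - 5.461*g^3 + 4.5861*g^2 - 11.6796*g - 6.03)/(8.3521*g^4 + 7.3406*g^3 + 7.0461*g^2 + 2.3876*g + 0.8836)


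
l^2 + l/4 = l*(l + 1/4)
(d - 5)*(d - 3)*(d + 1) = d^3 - 7*d^2 + 7*d + 15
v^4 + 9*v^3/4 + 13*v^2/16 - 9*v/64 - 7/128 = (v - 1/4)*(v + 1/4)*(v + 1/2)*(v + 7/4)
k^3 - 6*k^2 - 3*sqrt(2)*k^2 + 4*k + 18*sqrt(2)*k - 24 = (k - 6)*(k - 2*sqrt(2))*(k - sqrt(2))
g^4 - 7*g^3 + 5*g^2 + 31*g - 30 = (g - 5)*(g - 3)*(g - 1)*(g + 2)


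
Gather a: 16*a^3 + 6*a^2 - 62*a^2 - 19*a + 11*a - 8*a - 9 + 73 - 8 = 16*a^3 - 56*a^2 - 16*a + 56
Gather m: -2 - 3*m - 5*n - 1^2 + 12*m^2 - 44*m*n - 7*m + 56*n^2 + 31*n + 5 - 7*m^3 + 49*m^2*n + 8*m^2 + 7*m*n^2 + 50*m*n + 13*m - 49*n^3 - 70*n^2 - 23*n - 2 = -7*m^3 + m^2*(49*n + 20) + m*(7*n^2 + 6*n + 3) - 49*n^3 - 14*n^2 + 3*n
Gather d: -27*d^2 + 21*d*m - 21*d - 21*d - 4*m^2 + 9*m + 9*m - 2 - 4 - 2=-27*d^2 + d*(21*m - 42) - 4*m^2 + 18*m - 8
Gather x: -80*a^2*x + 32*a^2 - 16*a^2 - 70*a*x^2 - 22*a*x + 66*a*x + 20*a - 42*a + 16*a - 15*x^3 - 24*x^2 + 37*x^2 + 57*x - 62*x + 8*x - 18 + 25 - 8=16*a^2 - 6*a - 15*x^3 + x^2*(13 - 70*a) + x*(-80*a^2 + 44*a + 3) - 1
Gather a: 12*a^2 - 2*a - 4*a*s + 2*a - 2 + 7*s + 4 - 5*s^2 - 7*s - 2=12*a^2 - 4*a*s - 5*s^2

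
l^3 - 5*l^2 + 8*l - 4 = (l - 2)^2*(l - 1)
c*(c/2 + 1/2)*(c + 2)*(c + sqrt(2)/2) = c^4/2 + sqrt(2)*c^3/4 + 3*c^3/2 + c^2 + 3*sqrt(2)*c^2/4 + sqrt(2)*c/2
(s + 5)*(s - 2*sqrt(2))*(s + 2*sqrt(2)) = s^3 + 5*s^2 - 8*s - 40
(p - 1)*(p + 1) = p^2 - 1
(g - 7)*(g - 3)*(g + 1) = g^3 - 9*g^2 + 11*g + 21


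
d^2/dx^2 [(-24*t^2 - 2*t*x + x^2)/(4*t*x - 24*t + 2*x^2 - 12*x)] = (-4*(t + x - 3)^2*(24*t^2 + 2*t*x - x^2) + (24*t^2 + 2*t*x - x^2 + 4*(t - x)*(t + x - 3))*(2*t*x - 12*t + x^2 - 6*x) + (2*t*x - 12*t + x^2 - 6*x)^2)/(2*t*x - 12*t + x^2 - 6*x)^3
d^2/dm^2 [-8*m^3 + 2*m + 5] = -48*m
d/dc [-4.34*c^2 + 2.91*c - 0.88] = 2.91 - 8.68*c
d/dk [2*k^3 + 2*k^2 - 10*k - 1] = 6*k^2 + 4*k - 10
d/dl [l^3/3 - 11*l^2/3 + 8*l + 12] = l^2 - 22*l/3 + 8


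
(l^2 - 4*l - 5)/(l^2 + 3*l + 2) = (l - 5)/(l + 2)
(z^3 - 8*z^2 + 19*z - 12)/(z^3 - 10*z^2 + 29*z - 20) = (z - 3)/(z - 5)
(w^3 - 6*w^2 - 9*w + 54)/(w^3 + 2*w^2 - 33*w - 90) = (w - 3)/(w + 5)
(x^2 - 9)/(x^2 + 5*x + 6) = (x - 3)/(x + 2)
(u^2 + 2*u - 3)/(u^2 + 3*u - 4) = (u + 3)/(u + 4)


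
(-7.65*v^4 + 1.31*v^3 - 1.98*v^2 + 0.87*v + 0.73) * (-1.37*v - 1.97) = 10.4805*v^5 + 13.2758*v^4 + 0.1319*v^3 + 2.7087*v^2 - 2.714*v - 1.4381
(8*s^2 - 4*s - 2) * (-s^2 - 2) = -8*s^4 + 4*s^3 - 14*s^2 + 8*s + 4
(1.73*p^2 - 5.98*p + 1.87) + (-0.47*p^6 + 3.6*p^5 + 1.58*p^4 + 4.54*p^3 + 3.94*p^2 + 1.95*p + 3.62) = -0.47*p^6 + 3.6*p^5 + 1.58*p^4 + 4.54*p^3 + 5.67*p^2 - 4.03*p + 5.49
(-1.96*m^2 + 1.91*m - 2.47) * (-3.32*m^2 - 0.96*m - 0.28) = 6.5072*m^4 - 4.4596*m^3 + 6.9156*m^2 + 1.8364*m + 0.6916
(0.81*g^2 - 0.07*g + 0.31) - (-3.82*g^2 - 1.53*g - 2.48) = 4.63*g^2 + 1.46*g + 2.79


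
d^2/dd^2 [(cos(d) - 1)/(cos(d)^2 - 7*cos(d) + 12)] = (-9*(1 - cos(2*d))^2*cos(d) - 3*(1 - cos(2*d))^2 - 199*cos(d) - 190*cos(2*d) + 45*cos(3*d) + 2*cos(5*d) + 198)/(4*(cos(d) - 4)^3*(cos(d) - 3)^3)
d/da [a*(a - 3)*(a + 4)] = 3*a^2 + 2*a - 12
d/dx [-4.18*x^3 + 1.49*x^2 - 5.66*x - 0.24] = -12.54*x^2 + 2.98*x - 5.66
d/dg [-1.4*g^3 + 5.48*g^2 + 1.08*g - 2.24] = -4.2*g^2 + 10.96*g + 1.08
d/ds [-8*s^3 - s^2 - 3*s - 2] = -24*s^2 - 2*s - 3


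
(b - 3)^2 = b^2 - 6*b + 9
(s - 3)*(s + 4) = s^2 + s - 12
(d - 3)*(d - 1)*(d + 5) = d^3 + d^2 - 17*d + 15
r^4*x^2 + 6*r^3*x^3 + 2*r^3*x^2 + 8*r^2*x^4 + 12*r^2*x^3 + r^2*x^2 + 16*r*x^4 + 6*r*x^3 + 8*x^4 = (r + 2*x)*(r + 4*x)*(r*x + x)^2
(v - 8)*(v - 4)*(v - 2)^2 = v^4 - 16*v^3 + 84*v^2 - 176*v + 128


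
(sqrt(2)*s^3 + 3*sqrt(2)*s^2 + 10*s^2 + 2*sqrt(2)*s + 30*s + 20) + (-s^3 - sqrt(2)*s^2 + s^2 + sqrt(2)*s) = -s^3 + sqrt(2)*s^3 + 2*sqrt(2)*s^2 + 11*s^2 + 3*sqrt(2)*s + 30*s + 20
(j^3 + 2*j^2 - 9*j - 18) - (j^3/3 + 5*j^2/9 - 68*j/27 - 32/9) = 2*j^3/3 + 13*j^2/9 - 175*j/27 - 130/9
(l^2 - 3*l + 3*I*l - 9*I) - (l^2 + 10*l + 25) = -13*l + 3*I*l - 25 - 9*I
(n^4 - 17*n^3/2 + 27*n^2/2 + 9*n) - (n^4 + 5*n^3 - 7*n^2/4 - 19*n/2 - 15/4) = -27*n^3/2 + 61*n^2/4 + 37*n/2 + 15/4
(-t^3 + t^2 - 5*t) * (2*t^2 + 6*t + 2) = -2*t^5 - 4*t^4 - 6*t^3 - 28*t^2 - 10*t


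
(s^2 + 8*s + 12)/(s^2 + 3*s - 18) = (s + 2)/(s - 3)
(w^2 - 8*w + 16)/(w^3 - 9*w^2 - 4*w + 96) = (w - 4)/(w^2 - 5*w - 24)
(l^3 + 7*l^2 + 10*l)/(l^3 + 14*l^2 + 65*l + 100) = l*(l + 2)/(l^2 + 9*l + 20)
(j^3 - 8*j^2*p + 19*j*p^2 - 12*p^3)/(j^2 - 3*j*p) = j - 5*p + 4*p^2/j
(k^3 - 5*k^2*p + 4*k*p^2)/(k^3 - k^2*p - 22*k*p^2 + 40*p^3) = k*(-k + p)/(-k^2 - 3*k*p + 10*p^2)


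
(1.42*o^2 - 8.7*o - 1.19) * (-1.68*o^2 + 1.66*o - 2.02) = -2.3856*o^4 + 16.9732*o^3 - 15.3112*o^2 + 15.5986*o + 2.4038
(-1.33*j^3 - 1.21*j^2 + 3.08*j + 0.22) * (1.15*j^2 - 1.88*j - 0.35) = -1.5295*j^5 + 1.1089*j^4 + 6.2823*j^3 - 5.1139*j^2 - 1.4916*j - 0.077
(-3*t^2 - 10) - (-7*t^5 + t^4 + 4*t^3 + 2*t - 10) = 7*t^5 - t^4 - 4*t^3 - 3*t^2 - 2*t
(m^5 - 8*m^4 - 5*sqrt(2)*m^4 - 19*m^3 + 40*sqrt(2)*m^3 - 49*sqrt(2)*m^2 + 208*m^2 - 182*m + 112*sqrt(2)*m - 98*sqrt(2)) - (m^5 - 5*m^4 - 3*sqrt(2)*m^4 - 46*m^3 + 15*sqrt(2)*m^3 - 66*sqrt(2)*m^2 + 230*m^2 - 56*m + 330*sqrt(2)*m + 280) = -3*m^4 - 2*sqrt(2)*m^4 + 27*m^3 + 25*sqrt(2)*m^3 - 22*m^2 + 17*sqrt(2)*m^2 - 218*sqrt(2)*m - 126*m - 280 - 98*sqrt(2)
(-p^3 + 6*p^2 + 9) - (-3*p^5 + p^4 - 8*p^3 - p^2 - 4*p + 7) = 3*p^5 - p^4 + 7*p^3 + 7*p^2 + 4*p + 2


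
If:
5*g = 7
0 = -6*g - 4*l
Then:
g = 7/5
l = -21/10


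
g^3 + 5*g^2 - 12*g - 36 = (g - 3)*(g + 2)*(g + 6)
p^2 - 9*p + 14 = (p - 7)*(p - 2)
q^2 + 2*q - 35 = (q - 5)*(q + 7)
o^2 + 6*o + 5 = (o + 1)*(o + 5)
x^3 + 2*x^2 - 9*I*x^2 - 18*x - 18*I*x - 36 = (x + 2)*(x - 6*I)*(x - 3*I)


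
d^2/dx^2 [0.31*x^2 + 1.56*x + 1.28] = 0.620000000000000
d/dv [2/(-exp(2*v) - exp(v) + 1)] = (4*exp(v) + 2)*exp(v)/(exp(2*v) + exp(v) - 1)^2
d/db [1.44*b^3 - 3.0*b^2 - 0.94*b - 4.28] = 4.32*b^2 - 6.0*b - 0.94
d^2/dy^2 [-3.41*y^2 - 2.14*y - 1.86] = -6.82000000000000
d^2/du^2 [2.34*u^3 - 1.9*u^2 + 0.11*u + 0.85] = 14.04*u - 3.8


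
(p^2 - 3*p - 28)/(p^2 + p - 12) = (p - 7)/(p - 3)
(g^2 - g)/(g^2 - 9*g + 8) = g/(g - 8)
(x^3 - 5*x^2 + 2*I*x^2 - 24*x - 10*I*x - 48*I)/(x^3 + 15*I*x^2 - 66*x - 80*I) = (x^2 - 5*x - 24)/(x^2 + 13*I*x - 40)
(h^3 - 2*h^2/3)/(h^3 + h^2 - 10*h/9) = 3*h/(3*h + 5)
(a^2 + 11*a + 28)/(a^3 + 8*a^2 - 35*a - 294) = (a + 4)/(a^2 + a - 42)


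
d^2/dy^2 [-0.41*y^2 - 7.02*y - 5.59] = -0.820000000000000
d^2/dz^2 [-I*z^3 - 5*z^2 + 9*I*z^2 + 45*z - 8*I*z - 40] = -6*I*z - 10 + 18*I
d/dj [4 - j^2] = -2*j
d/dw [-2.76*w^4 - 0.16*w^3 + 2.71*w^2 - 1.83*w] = -11.04*w^3 - 0.48*w^2 + 5.42*w - 1.83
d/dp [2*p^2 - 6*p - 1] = 4*p - 6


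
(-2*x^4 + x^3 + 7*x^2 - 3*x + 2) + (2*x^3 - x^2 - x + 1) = -2*x^4 + 3*x^3 + 6*x^2 - 4*x + 3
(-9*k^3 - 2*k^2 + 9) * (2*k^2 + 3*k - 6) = -18*k^5 - 31*k^4 + 48*k^3 + 30*k^2 + 27*k - 54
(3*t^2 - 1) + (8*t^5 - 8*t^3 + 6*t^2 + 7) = 8*t^5 - 8*t^3 + 9*t^2 + 6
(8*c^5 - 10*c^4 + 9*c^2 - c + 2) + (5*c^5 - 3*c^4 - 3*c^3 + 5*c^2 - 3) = 13*c^5 - 13*c^4 - 3*c^3 + 14*c^2 - c - 1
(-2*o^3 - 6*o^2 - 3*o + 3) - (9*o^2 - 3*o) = -2*o^3 - 15*o^2 + 3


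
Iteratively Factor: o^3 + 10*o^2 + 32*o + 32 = (o + 4)*(o^2 + 6*o + 8) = (o + 2)*(o + 4)*(o + 4)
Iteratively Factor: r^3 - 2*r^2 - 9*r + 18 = (r - 3)*(r^2 + r - 6) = (r - 3)*(r + 3)*(r - 2)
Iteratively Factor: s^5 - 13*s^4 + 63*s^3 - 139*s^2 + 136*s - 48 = (s - 3)*(s^4 - 10*s^3 + 33*s^2 - 40*s + 16) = (s - 4)*(s - 3)*(s^3 - 6*s^2 + 9*s - 4) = (s - 4)^2*(s - 3)*(s^2 - 2*s + 1) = (s - 4)^2*(s - 3)*(s - 1)*(s - 1)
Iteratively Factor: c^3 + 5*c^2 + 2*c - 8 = (c + 2)*(c^2 + 3*c - 4) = (c + 2)*(c + 4)*(c - 1)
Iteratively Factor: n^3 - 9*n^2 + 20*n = (n)*(n^2 - 9*n + 20) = n*(n - 4)*(n - 5)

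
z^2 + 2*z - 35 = (z - 5)*(z + 7)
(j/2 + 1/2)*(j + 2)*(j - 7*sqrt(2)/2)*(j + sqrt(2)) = j^4/2 - 5*sqrt(2)*j^3/4 + 3*j^3/2 - 15*sqrt(2)*j^2/4 - 5*j^2/2 - 21*j/2 - 5*sqrt(2)*j/2 - 7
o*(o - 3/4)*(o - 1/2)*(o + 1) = o^4 - o^3/4 - 7*o^2/8 + 3*o/8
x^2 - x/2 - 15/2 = (x - 3)*(x + 5/2)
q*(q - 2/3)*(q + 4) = q^3 + 10*q^2/3 - 8*q/3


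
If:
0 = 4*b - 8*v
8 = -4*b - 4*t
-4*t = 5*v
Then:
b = -16/3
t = 10/3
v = -8/3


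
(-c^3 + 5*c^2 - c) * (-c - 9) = c^4 + 4*c^3 - 44*c^2 + 9*c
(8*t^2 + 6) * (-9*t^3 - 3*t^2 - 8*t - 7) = -72*t^5 - 24*t^4 - 118*t^3 - 74*t^2 - 48*t - 42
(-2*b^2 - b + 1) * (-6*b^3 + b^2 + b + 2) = 12*b^5 + 4*b^4 - 9*b^3 - 4*b^2 - b + 2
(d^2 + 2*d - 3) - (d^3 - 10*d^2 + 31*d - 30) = -d^3 + 11*d^2 - 29*d + 27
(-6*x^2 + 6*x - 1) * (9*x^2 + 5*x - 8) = -54*x^4 + 24*x^3 + 69*x^2 - 53*x + 8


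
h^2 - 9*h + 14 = (h - 7)*(h - 2)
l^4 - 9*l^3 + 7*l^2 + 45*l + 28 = (l - 7)*(l - 4)*(l + 1)^2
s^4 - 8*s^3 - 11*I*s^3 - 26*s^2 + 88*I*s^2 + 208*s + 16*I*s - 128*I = (s - 8)*(s - 8*I)*(s - 2*I)*(s - I)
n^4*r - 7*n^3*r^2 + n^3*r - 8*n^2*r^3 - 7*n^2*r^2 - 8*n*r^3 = n*(n - 8*r)*(n + r)*(n*r + r)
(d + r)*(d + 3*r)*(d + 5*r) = d^3 + 9*d^2*r + 23*d*r^2 + 15*r^3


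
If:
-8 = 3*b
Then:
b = -8/3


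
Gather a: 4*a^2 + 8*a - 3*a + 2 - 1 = 4*a^2 + 5*a + 1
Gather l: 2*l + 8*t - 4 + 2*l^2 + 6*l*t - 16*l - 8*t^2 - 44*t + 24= 2*l^2 + l*(6*t - 14) - 8*t^2 - 36*t + 20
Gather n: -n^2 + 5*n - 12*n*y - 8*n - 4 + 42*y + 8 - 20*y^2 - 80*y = -n^2 + n*(-12*y - 3) - 20*y^2 - 38*y + 4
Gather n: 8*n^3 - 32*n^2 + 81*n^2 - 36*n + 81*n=8*n^3 + 49*n^2 + 45*n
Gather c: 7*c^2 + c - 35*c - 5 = 7*c^2 - 34*c - 5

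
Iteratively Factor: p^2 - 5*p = (p - 5)*(p)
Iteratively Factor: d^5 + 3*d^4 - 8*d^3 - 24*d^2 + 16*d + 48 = (d - 2)*(d^4 + 5*d^3 + 2*d^2 - 20*d - 24) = (d - 2)^2*(d^3 + 7*d^2 + 16*d + 12) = (d - 2)^2*(d + 3)*(d^2 + 4*d + 4) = (d - 2)^2*(d + 2)*(d + 3)*(d + 2)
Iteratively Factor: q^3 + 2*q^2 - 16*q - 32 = (q + 4)*(q^2 - 2*q - 8) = (q - 4)*(q + 4)*(q + 2)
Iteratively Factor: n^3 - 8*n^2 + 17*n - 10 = (n - 2)*(n^2 - 6*n + 5) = (n - 5)*(n - 2)*(n - 1)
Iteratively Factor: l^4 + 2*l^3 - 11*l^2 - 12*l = (l + 1)*(l^3 + l^2 - 12*l) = (l + 1)*(l + 4)*(l^2 - 3*l) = (l - 3)*(l + 1)*(l + 4)*(l)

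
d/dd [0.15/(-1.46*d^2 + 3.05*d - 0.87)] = (0.438*d - 0.4575)/(1.46*d^2 - 3.05*d + 0.87)^2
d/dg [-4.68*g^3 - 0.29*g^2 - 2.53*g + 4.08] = -14.04*g^2 - 0.58*g - 2.53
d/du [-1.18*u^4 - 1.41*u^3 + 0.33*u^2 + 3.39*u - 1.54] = -4.72*u^3 - 4.23*u^2 + 0.66*u + 3.39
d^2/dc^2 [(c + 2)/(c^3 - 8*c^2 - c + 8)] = 2*((c + 2)*(-3*c^2 + 16*c + 1)^2 + (-3*c^2 + 16*c - (c + 2)*(3*c - 8) + 1)*(c^3 - 8*c^2 - c + 8))/(c^3 - 8*c^2 - c + 8)^3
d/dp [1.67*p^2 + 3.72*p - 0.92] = 3.34*p + 3.72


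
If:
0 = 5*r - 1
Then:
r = 1/5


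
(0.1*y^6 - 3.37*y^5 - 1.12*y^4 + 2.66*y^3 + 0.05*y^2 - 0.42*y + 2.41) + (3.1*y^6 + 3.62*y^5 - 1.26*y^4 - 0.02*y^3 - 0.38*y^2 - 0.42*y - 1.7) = 3.2*y^6 + 0.25*y^5 - 2.38*y^4 + 2.64*y^3 - 0.33*y^2 - 0.84*y + 0.71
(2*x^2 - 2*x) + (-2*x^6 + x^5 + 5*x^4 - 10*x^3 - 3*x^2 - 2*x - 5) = -2*x^6 + x^5 + 5*x^4 - 10*x^3 - x^2 - 4*x - 5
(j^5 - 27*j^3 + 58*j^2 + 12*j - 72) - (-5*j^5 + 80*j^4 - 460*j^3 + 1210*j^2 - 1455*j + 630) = 6*j^5 - 80*j^4 + 433*j^3 - 1152*j^2 + 1467*j - 702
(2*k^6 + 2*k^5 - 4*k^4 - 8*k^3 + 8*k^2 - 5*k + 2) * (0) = 0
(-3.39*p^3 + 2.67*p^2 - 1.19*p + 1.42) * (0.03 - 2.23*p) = 7.5597*p^4 - 6.0558*p^3 + 2.7338*p^2 - 3.2023*p + 0.0426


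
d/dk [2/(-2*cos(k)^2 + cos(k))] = 2*(sin(k)/cos(k)^2 - 4*tan(k))/(2*cos(k) - 1)^2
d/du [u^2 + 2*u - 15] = 2*u + 2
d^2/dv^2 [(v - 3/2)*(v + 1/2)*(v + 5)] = 6*v + 8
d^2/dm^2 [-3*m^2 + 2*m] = -6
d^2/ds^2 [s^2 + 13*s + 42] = 2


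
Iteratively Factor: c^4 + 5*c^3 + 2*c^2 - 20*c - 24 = (c - 2)*(c^3 + 7*c^2 + 16*c + 12) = (c - 2)*(c + 2)*(c^2 + 5*c + 6) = (c - 2)*(c + 2)^2*(c + 3)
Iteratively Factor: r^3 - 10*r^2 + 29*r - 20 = (r - 5)*(r^2 - 5*r + 4) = (r - 5)*(r - 1)*(r - 4)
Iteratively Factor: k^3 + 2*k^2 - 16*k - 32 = (k + 4)*(k^2 - 2*k - 8) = (k + 2)*(k + 4)*(k - 4)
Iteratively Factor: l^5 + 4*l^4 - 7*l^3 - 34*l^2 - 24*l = (l)*(l^4 + 4*l^3 - 7*l^2 - 34*l - 24) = l*(l + 1)*(l^3 + 3*l^2 - 10*l - 24) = l*(l + 1)*(l + 4)*(l^2 - l - 6) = l*(l - 3)*(l + 1)*(l + 4)*(l + 2)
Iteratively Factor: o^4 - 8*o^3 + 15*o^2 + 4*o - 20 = (o - 2)*(o^3 - 6*o^2 + 3*o + 10) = (o - 2)*(o + 1)*(o^2 - 7*o + 10) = (o - 5)*(o - 2)*(o + 1)*(o - 2)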